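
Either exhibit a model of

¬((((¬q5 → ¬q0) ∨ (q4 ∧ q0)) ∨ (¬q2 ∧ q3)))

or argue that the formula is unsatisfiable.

q0 = True, q2 = True, q3 = False, q4 = False, q5 = False

  ¬((((¬q5 → ¬q0) ∨ (q4 ∧ q0)) ∨ (¬q2 ∧ q3))) = True
    ((¬q5 → ¬q0) ∨ (q4 ∧ q0)) ∨ (¬q2 ∧ q3) = False
      (¬q5 → ¬q0) ∨ (q4 ∧ q0) = False
        ¬q5 → ¬q0 = False
          ¬q5 = True
          ¬q0 = False
        q4 ∧ q0 = False
      ¬q2 ∧ q3 = False
        ¬q2 = False
The formula evaluates to True.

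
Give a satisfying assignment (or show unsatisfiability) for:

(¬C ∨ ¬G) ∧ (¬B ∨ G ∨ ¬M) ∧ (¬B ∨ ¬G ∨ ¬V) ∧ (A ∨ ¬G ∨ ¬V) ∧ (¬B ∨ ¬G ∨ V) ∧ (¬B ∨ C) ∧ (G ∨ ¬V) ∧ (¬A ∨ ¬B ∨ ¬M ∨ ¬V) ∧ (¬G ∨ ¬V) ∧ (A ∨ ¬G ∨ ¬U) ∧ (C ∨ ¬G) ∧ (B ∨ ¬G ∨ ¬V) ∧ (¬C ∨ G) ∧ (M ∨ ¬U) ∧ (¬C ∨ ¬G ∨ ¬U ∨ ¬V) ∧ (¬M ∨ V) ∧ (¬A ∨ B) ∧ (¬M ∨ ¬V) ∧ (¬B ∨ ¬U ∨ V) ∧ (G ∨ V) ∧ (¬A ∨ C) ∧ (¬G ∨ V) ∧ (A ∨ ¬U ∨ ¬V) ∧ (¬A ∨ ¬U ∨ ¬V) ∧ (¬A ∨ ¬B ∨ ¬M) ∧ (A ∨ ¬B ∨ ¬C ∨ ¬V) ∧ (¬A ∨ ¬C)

Unsatisfiable — no assignment works.

Case G = True:
  (¬C ∨ ¬G) forces C = False.
  Clause (C ∨ ¬G) is falsified — contradiction.
Case G = False:
  (G ∨ ¬V) forces V = False.
  Clause (G ∨ V) is falsified — contradiction.
Both cases fail, so the formula is unsatisfiable.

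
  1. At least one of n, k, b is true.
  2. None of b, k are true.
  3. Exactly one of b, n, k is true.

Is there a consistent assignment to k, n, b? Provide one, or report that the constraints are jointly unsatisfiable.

k=F, n=T, b=F

  (1) {n, k, b}: 1 true — at least one ✓
  (2) {b, k}: 0 true — none ✓
  (3) {b, n, k}: 1 true — exactly one ✓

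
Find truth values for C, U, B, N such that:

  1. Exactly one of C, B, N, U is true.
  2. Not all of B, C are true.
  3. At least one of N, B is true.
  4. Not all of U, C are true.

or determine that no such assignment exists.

C: False; U: False; B: False; N: True

  (1) {C, B, N, U}: 1 true — exactly one ✓
  (2) {B, C}: 0/2 true — not all ✓
  (3) {N, B}: 1 true — at least one ✓
  (4) {U, C}: 0/2 true — not all ✓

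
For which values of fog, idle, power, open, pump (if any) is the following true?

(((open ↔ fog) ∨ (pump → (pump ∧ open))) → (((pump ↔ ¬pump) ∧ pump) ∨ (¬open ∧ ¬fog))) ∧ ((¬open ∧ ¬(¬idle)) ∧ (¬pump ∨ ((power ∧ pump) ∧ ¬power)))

fog=F; idle=T; power=T; open=F; pump=F

  ((open ↔ fog) ∨ (pump → (pump ∧ open))) → (((pump ↔ ¬pump) ∧ pump) ∨ (¬open ∧ ¬fog)) = True
    (open ↔ fog) ∨ (pump → (pump ∧ open)) = True
      open ↔ fog = True
      pump → (pump ∧ open) = True
        pump ∧ open = False
    ((pump ↔ ¬pump) ∧ pump) ∨ (¬open ∧ ¬fog) = True
      (pump ↔ ¬pump) ∧ pump = False
        pump ↔ ¬pump = False
          ¬pump = True
      ¬open ∧ ¬fog = True
        ¬open = True
        ¬fog = True
  (¬open ∧ ¬(¬idle)) ∧ (¬pump ∨ ((power ∧ pump) ∧ ¬power)) = True
    ¬open ∧ ¬(¬idle) = True
      ¬open = True
      ¬(¬idle) = True
        ¬idle = False
    ¬pump ∨ ((power ∧ pump) ∧ ¬power) = True
      ¬pump = True
      (power ∧ pump) ∧ ¬power = False
        power ∧ pump = False
        ¬power = False
Both conjuncts True, so the formula holds.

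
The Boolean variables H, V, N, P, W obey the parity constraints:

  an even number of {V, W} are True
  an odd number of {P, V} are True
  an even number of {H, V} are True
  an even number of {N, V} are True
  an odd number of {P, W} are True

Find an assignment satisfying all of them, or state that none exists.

H=F, V=F, N=F, P=T, W=F

{V, W}: 0 true → even ✓
{P, V}: 1 true → odd ✓
{H, V}: 0 true → even ✓
{N, V}: 0 true → even ✓
{P, W}: 1 true → odd ✓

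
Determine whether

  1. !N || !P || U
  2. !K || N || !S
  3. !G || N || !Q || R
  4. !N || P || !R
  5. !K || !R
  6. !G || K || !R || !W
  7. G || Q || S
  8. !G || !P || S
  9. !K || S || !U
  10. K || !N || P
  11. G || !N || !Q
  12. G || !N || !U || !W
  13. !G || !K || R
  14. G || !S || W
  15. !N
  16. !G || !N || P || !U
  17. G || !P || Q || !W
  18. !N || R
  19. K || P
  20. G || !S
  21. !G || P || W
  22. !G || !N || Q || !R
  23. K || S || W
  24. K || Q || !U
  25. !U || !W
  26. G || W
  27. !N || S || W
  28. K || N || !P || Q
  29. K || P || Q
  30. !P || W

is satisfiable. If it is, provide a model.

Unit clause (!N) forces N = False.
Try W = False:
  (G || W) forces G = True.
  (!G || P || W) forces P = True.
  clause (!P || W) is falsified — backtrack.
So W = True.
  then (!U || !W) forces U = False.
Set P = True.
Set S = False.
  then (!G || !P || S) forces G = False.
  then (G || !P || Q || !W) forces Q = True.
Set R = True.
  then (!K || !R) forces K = False.
All clauses satisfied.

W: True; P: True; N: False; U: False; S: False; G: False; R: True; K: False; Q: True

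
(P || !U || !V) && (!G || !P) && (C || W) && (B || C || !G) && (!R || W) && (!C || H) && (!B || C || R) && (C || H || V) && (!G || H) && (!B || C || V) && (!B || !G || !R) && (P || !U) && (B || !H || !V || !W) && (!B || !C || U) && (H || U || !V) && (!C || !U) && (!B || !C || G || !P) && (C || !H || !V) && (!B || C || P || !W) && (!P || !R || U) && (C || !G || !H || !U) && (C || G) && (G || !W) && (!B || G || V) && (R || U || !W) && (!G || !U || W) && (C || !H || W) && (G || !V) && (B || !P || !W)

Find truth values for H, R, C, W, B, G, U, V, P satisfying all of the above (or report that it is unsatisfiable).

H=T; R=T; C=T; W=T; B=F; G=T; U=F; V=F; P=F

Try H = False:
  (!C || H) forces C = False.
  (C || W) forces W = True.
  (C || H || V) forces V = True.
  (!G || H) forces G = False.
  clause (C || G) is falsified — backtrack.
So H = True.
Set R = True.
  then (!R || W) forces W = True.
  then (G || !W) forces G = True.
  then (!G || !P) forces P = False.
  then (!B || !G || !R) forces B = False.
  then (P || !U) forces U = False.
  then (B || !H || !V || !W) forces V = False.
  then (B || C || !G) forces C = True.
All clauses satisfied.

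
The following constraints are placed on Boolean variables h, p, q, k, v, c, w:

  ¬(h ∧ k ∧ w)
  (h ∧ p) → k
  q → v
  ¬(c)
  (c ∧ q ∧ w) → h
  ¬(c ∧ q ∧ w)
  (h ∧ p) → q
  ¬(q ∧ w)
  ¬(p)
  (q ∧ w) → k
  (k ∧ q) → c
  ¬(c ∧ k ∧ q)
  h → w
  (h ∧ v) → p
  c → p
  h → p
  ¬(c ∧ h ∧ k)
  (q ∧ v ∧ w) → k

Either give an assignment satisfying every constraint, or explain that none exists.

Unit clause (¬p) forces p = False.
In (¬c ∨ p) only ¬c is left, so c = False.
In (¬h ∨ p) only ¬h is left, so h = False.
Set q = True.
  then (¬q ∨ v) forces v = True.
  then (c ∨ ¬k ∨ ¬q) forces k = False.
  then (¬q ∨ ¬w) forces w = False.
All clauses satisfied.

h = False, p = False, q = True, k = False, v = True, c = False, w = False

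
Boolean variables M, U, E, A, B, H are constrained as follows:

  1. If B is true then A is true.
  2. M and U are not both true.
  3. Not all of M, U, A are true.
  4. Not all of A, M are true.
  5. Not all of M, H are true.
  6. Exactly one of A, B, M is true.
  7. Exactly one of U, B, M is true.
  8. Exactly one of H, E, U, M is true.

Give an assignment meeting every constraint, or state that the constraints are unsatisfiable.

M = True, U = False, E = False, A = False, B = False, H = False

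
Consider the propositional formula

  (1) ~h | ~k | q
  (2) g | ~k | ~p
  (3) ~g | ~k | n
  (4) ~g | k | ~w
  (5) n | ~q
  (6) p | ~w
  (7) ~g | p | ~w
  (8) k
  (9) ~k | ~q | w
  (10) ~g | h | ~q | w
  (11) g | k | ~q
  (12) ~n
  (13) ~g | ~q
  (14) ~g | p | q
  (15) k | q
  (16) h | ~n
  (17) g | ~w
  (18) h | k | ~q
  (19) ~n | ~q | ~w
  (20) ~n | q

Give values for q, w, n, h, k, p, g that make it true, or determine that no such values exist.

q = False, w = False, n = False, h = False, k = True, p = False, g = False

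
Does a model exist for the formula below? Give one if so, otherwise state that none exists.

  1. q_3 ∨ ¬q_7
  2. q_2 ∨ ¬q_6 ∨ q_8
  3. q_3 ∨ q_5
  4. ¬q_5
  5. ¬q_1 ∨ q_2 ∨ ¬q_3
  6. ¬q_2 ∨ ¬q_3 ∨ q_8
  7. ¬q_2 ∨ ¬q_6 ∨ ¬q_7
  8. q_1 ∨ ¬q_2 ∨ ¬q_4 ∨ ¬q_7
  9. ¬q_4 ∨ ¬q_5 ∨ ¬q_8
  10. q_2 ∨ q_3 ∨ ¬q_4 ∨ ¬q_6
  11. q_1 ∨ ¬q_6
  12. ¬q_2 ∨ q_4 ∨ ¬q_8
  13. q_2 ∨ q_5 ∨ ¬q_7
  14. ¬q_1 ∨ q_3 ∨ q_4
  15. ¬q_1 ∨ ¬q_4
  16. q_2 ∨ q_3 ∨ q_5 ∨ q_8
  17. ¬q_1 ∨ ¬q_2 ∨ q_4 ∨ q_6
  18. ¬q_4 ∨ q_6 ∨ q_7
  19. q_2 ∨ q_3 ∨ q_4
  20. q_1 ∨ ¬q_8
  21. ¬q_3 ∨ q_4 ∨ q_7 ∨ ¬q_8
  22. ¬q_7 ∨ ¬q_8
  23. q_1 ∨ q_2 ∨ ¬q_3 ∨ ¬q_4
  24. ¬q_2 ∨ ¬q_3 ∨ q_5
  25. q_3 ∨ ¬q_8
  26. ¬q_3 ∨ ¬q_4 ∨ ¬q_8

Unit clause (¬q_5) forces q_5 = False.
In (q_3 ∨ q_5) only q_3 is left, so q_3 = True.
In (¬q_2 ∨ ¬q_3 ∨ q_5) only ¬q_2 is left, so q_2 = False.
In (¬q_1 ∨ q_2 ∨ ¬q_3) only ¬q_1 is left, so q_1 = False.
In (q_1 ∨ ¬q_6) only ¬q_6 is left, so q_6 = False.
In (q_2 ∨ q_5 ∨ ¬q_7) only ¬q_7 is left, so q_7 = False.
In (¬q_4 ∨ q_6 ∨ q_7) only ¬q_4 is left, so q_4 = False.
In (q_1 ∨ ¬q_8) only ¬q_8 is left, so q_8 = False.
All clauses satisfied.

q_1=F; q_2=F; q_3=T; q_4=F; q_5=F; q_6=F; q_7=F; q_8=F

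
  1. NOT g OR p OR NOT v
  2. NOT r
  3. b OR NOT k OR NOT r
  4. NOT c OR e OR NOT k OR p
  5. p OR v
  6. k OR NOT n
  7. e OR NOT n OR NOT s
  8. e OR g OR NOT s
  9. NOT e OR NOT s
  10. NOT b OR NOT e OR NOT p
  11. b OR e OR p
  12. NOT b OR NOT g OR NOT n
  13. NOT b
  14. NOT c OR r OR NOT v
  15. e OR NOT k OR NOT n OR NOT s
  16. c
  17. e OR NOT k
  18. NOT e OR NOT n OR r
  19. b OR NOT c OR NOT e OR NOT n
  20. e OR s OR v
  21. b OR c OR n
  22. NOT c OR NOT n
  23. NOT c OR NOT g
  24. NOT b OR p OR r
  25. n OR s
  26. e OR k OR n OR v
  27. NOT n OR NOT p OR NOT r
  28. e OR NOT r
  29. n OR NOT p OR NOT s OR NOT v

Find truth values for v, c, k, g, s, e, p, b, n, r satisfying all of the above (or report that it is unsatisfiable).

Unsatisfiable — no assignment works.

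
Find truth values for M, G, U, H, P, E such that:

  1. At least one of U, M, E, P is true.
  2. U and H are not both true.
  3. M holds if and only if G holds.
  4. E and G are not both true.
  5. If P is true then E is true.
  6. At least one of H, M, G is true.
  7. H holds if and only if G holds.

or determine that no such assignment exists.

M = True, G = True, U = False, H = True, P = False, E = False

  (1) {U, M, E, P}: 1 true — at least one ✓
  (2) U=F, H=T — not both ✓
  (3) M=T, G=T — same ✓
  (4) E=F, G=T — not both ✓
  (5) P=F ⇒ E: vacuous ✓
  (6) {H, M, G}: 3 true — at least one ✓
  (7) H=T, G=T — same ✓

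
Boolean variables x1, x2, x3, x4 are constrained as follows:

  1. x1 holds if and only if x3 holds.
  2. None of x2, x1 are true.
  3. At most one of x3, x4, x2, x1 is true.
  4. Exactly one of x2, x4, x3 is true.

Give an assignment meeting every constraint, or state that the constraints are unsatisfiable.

x1 = False, x2 = False, x3 = False, x4 = True

  (1) x1=F, x3=F — same ✓
  (2) {x2, x1}: 0 true — none ✓
  (3) {x3, x4, x2, x1}: 1 true — at most one ✓
  (4) {x2, x4, x3}: 1 true — exactly one ✓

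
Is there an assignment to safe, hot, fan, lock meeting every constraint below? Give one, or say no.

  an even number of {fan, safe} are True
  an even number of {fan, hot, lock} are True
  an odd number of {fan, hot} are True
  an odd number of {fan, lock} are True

safe: False; hot: True; fan: False; lock: True

{fan, safe}: 0 true → even ✓
{fan, hot, lock}: 2 true → even ✓
{fan, hot}: 1 true → odd ✓
{fan, lock}: 1 true → odd ✓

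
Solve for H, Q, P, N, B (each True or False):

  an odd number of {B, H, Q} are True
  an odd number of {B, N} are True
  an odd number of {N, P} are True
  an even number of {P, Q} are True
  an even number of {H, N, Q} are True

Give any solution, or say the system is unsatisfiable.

H = True; Q = True; P = True; N = False; B = True

{B, H, Q}: 3 true → odd ✓
{B, N}: 1 true → odd ✓
{N, P}: 1 true → odd ✓
{P, Q}: 2 true → even ✓
{H, N, Q}: 2 true → even ✓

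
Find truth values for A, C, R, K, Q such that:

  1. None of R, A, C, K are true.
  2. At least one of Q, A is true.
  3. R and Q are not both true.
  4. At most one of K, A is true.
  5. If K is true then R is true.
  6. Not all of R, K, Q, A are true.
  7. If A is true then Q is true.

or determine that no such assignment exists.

A = False, C = False, R = False, K = False, Q = True

  (1) {R, A, C, K}: 0 true — none ✓
  (2) {Q, A}: 1 true — at least one ✓
  (3) R=F, Q=T — not both ✓
  (4) {K, A}: 0 true — at most one ✓
  (5) K=F ⇒ R: vacuous ✓
  (6) {R, K, Q, A}: 1/4 true — not all ✓
  (7) A=F ⇒ Q: vacuous ✓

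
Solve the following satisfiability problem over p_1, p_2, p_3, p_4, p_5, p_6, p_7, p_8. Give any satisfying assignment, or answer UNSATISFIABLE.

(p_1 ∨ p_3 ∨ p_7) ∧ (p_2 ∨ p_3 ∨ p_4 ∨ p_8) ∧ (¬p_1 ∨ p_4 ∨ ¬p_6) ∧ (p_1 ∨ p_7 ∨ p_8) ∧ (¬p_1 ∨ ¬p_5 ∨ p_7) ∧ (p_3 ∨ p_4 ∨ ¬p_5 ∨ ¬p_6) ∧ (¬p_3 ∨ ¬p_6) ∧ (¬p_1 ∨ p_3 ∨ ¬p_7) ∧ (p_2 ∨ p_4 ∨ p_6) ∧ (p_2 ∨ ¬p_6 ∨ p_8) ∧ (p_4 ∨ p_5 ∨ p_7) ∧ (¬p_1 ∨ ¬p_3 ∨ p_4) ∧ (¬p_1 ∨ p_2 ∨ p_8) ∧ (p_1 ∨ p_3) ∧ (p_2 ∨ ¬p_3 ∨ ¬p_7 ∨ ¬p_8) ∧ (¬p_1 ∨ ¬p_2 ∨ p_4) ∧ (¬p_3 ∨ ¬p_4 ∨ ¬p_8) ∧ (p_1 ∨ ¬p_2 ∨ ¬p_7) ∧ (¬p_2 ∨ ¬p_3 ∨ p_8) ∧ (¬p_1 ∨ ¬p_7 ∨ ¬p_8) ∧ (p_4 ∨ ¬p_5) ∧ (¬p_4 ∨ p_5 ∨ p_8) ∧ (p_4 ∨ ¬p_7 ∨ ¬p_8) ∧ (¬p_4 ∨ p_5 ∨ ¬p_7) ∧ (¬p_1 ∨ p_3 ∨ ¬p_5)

Set p_1 = True.
Set p_2 = True.
  then (¬p_1 ∨ ¬p_2 ∨ p_4) forces p_4 = True.
Try p_3 = True:
  (¬p_3 ∨ ¬p_6) forces p_6 = False.
  (¬p_3 ∨ ¬p_4 ∨ ¬p_8) forces p_8 = False.
  clause (¬p_2 ∨ ¬p_3 ∨ p_8) is falsified — backtrack.
So p_3 = False.
  then (¬p_1 ∨ p_3 ∨ ¬p_7) forces p_7 = False.
  then (¬p_1 ∨ p_3 ∨ ¬p_5) forces p_5 = False.
  then (¬p_4 ∨ p_5 ∨ p_8) forces p_8 = True.
Set p_6 = True.
All clauses satisfied.

p_1=T, p_2=T, p_3=F, p_4=T, p_5=F, p_6=T, p_7=F, p_8=T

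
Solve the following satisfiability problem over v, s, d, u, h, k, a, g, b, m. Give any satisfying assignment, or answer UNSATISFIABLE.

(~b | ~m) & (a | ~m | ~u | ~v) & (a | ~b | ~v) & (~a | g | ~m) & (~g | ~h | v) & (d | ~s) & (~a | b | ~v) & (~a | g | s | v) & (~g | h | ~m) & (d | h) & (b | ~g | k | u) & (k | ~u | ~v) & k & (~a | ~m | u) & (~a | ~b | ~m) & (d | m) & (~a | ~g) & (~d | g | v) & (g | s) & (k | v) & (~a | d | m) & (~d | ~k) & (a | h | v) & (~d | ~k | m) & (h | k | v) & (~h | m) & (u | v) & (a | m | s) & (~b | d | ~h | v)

v = True, s = False, d = False, u = False, h = True, k = True, a = False, g = True, b = False, m = True

Unit clause (k) forces k = True.
In (~d | ~k) only ~d is left, so d = False.
In (d | ~s) only ~s is left, so s = False.
In (d | h) only h is left, so h = True.
In (d | m) only m is left, so m = True.
In (g | s) only g is left, so g = True.
In (~b | ~m) only ~b is left, so b = False.
In (~g | ~h | v) only v is left, so v = True.
In (~a | b | ~v) only ~a is left, so a = False.
In (a | ~m | ~u | ~v) only ~u is left, so u = False.
All clauses satisfied.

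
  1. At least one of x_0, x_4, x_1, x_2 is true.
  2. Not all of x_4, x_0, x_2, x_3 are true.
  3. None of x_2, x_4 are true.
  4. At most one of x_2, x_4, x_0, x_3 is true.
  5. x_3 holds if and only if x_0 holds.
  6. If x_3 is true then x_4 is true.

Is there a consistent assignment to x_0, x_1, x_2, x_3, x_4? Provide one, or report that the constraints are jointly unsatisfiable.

x_0=F, x_1=T, x_2=F, x_3=F, x_4=F

  (1) {x_0, x_4, x_1, x_2}: 1 true — at least one ✓
  (2) {x_4, x_0, x_2, x_3}: 0/4 true — not all ✓
  (3) {x_2, x_4}: 0 true — none ✓
  (4) {x_2, x_4, x_0, x_3}: 0 true — at most one ✓
  (5) x_3=F, x_0=F — same ✓
  (6) x_3=F ⇒ x_4: vacuous ✓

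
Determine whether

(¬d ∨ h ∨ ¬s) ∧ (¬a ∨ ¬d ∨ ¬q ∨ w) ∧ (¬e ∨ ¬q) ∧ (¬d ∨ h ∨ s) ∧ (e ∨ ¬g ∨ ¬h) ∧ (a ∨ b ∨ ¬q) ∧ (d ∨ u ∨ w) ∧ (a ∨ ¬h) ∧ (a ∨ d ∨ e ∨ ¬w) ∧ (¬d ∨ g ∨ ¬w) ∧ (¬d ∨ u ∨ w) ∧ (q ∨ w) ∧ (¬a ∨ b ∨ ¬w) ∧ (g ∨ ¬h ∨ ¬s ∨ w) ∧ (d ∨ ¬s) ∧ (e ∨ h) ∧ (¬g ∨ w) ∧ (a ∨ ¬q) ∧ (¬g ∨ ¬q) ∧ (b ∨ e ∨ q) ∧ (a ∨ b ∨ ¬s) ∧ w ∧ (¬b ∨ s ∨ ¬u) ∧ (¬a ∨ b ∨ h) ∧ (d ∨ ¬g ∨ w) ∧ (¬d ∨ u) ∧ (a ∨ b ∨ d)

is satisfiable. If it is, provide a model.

Unit clause (w) forces w = True.
Set e = True.
  then (¬e ∨ ¬q) forces q = False.
Set s = False.
Set h = False.
  then (¬d ∨ h ∨ s) forces d = False.
Set g = True.
Try u = True:
  (¬b ∨ s ∨ ¬u) forces b = False.
  (¬a ∨ b ∨ ¬w) forces a = False.
  clause (a ∨ b ∨ d) is falsified — backtrack.
So u = False.
Set a = True.
  then (¬a ∨ b ∨ ¬w) forces b = True.
All clauses satisfied.

e = True, s = False, h = False, w = True, g = True, u = False, d = False, a = True, q = False, b = True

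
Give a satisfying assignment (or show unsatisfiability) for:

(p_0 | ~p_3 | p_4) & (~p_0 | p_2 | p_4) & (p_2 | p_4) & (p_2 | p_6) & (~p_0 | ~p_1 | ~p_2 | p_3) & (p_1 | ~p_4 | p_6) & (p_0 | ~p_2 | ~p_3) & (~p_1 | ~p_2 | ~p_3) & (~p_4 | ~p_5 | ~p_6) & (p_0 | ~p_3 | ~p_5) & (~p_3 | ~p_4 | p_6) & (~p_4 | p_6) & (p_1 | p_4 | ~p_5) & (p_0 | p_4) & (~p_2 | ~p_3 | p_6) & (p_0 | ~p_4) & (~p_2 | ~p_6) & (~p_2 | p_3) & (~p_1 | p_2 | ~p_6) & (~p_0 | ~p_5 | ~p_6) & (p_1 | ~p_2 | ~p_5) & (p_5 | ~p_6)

Case p_4 = True:
  (~p_4 | p_6) forces p_6 = True.
  (~p_4 | ~p_5 | ~p_6) forces p_5 = False.
  Clause (p_5 | ~p_6) is falsified — contradiction.
Case p_4 = False:
  (p_2 | p_4) forces p_2 = True.
  (p_0 | p_4) forces p_0 = True.
  (~p_2 | ~p_6) forces p_6 = False.
  (~p_2 | ~p_3 | p_6) forces p_3 = False.
  Clause (~p_2 | p_3) is falsified — contradiction.
Both cases fail, so the formula is unsatisfiable.

The formula is unsatisfiable.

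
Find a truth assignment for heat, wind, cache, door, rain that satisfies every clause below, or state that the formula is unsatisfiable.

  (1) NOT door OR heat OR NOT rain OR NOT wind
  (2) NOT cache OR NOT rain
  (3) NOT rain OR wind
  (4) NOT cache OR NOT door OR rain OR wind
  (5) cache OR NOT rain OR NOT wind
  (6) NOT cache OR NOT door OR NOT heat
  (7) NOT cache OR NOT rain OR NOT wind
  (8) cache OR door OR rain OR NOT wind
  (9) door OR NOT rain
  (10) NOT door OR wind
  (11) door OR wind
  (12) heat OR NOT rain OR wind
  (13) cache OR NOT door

heat = False, wind = True, cache = True, door = False, rain = False

Set heat = False.
Set wind = True.
Try cache = False:
  (cache OR NOT rain OR NOT wind) forces rain = False.
  (cache OR door OR rain OR NOT wind) forces door = True.
  clause (cache OR NOT door) is falsified — backtrack.
So cache = True.
  then (NOT cache OR NOT rain) forces rain = False.
Set door = False.
All clauses satisfied.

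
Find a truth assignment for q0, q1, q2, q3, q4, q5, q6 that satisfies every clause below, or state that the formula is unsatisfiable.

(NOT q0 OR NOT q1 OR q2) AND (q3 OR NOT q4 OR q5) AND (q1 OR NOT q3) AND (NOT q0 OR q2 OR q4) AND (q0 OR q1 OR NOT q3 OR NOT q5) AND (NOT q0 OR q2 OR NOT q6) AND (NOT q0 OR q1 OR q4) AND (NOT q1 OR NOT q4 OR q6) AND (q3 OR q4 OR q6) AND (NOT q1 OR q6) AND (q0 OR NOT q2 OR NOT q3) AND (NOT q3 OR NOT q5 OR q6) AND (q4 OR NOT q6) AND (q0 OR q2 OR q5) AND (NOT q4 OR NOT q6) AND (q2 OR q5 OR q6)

q0: False; q1: False; q2: True; q3: False; q4: True; q5: True; q6: False

Set q0 = False.
Set q1 = False.
  then (q1 OR NOT q3) forces q3 = False.
Set q2 = True.
Try q4 = False:
  (q3 OR q4 OR q6) forces q6 = True.
  clause (q4 OR NOT q6) is falsified — backtrack.
So q4 = True.
  then (q3 OR NOT q4 OR q5) forces q5 = True.
  then (NOT q4 OR NOT q6) forces q6 = False.
All clauses satisfied.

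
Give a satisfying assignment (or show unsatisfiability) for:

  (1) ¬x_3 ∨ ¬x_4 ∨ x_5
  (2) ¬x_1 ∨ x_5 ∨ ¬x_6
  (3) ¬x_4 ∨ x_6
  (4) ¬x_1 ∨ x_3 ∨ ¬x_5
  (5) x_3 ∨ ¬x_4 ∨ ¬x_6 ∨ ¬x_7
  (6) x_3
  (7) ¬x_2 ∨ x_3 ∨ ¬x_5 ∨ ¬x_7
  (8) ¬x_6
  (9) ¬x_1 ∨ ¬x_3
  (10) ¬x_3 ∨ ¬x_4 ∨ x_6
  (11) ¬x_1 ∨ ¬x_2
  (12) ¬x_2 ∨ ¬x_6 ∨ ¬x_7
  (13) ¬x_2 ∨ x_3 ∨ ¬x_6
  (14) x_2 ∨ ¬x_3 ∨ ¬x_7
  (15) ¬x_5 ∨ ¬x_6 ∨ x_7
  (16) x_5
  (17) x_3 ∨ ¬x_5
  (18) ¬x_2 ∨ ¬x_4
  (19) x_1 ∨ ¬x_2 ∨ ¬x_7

Unit clause (x_3) forces x_3 = True.
Unit clause (¬x_6) forces x_6 = False.
In (¬x_1 ∨ ¬x_3) only ¬x_1 is left, so x_1 = False.
In (¬x_3 ∨ ¬x_4 ∨ x_6) only ¬x_4 is left, so x_4 = False.
Unit clause (x_5) forces x_5 = True.
Set x_2 = False.
  then (x_2 ∨ ¬x_3 ∨ ¬x_7) forces x_7 = False.
All clauses satisfied.

x_1 = False, x_2 = False, x_3 = True, x_4 = False, x_5 = True, x_6 = False, x_7 = False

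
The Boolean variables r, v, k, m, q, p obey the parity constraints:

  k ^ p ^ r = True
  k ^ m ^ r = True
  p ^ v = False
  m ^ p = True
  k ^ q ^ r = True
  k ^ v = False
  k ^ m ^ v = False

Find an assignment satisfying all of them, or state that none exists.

Adding constraints 1, 2, 4 mod 2: every variable appears an even number of times on the left, so the left side is 0.
But the right sides sum to 1 (mod 2). 0 ≠ 1 — the system is inconsistent.

UNSATISFIABLE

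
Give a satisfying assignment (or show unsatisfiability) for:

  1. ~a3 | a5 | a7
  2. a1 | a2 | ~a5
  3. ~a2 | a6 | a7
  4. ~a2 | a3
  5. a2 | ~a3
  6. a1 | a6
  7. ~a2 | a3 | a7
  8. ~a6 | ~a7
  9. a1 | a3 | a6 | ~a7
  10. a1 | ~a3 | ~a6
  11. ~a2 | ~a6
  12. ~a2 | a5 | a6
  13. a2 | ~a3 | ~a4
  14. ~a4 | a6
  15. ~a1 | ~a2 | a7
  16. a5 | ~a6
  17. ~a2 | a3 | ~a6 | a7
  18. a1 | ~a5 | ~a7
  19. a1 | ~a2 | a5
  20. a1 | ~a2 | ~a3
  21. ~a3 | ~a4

a1 = True, a2 = False, a3 = False, a4 = False, a5 = True, a6 = False, a7 = False

Set a1 = True.
Set a2 = False.
  then (a2 | ~a3) forces a3 = False.
Set a4 = False.
Set a5 = True.
Set a6 = False.
Set a7 = False.
All clauses satisfied.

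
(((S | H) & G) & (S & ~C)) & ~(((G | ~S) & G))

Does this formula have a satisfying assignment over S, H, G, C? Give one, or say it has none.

Case G = True: the conjunct ~(((G | ~S) & G)) becomes ~((True & True)) = False.
Case G = False: the conjunct G is False.
Both cases fail — unsatisfiable.

Unsatisfiable — no assignment works.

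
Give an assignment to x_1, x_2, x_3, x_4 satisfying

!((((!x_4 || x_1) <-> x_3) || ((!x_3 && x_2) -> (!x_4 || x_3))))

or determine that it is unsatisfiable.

x_1 = True, x_2 = True, x_3 = False, x_4 = True

  !((((!x_4 || x_1) <-> x_3) || ((!x_3 && x_2) -> (!x_4 || x_3)))) = True
    ((!x_4 || x_1) <-> x_3) || ((!x_3 && x_2) -> (!x_4 || x_3)) = False
      (!x_4 || x_1) <-> x_3 = False
        !x_4 || x_1 = True
          !x_4 = False
      (!x_3 && x_2) -> (!x_4 || x_3) = False
        !x_3 && x_2 = True
          !x_3 = True
        !x_4 || x_3 = False
          !x_4 = False
The formula evaluates to True.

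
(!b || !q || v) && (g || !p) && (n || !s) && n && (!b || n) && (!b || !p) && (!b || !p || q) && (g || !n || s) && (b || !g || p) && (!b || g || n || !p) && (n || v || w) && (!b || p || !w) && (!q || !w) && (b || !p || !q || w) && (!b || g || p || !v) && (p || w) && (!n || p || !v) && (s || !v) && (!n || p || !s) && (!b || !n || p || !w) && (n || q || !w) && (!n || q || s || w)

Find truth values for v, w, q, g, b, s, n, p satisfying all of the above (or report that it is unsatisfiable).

Unit clause (n) forces n = True.
Set v = True.
  then (!n || p || !v) forces p = True.
  then (s || !v) forces s = True.
  then (g || !p) forces g = True.
  then (!b || !p) forces b = False.
Set w = False.
  then (b || !p || !q || w) forces q = False.
All clauses satisfied.

v: True, w: False, q: False, g: True, b: False, s: True, n: True, p: True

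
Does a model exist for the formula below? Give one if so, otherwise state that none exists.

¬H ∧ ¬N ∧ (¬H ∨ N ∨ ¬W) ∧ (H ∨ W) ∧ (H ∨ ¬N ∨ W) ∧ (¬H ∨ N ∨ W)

Unit clause (¬H) forces H = False.
Unit clause (¬N) forces N = False.
In (H ∨ W) only W is left, so W = True.
Check each clause:
  (¬H): ¬H holds.
  (¬N): ¬N holds.
  (¬H ∨ N ∨ ¬W): ¬H holds.
  (H ∨ W): W holds.
  (H ∨ ¬N ∨ W): ¬N holds.
  (¬H ∨ N ∨ W): ¬H holds.
All clauses satisfied.

H=F; W=T; N=F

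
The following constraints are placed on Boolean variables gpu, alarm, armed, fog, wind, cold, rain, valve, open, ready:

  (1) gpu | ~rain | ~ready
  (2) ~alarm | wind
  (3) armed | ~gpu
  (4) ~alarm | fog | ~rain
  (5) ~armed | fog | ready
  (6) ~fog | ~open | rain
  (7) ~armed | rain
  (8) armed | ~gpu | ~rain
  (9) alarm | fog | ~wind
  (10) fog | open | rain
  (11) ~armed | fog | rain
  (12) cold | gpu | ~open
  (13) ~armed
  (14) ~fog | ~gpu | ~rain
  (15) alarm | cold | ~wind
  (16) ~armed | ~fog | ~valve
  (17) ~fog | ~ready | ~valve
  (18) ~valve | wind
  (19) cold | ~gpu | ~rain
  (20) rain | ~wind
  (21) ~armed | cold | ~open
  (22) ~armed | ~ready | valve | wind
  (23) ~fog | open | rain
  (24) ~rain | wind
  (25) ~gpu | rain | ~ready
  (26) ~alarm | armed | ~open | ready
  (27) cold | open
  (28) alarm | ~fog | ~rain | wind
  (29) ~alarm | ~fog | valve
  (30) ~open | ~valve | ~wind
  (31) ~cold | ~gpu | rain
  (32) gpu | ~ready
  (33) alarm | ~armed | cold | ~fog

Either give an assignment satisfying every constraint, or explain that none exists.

gpu: False; alarm: True; armed: False; fog: True; wind: True; cold: True; rain: True; valve: True; open: False; ready: False

Unit clause (~armed) forces armed = False.
In (armed | ~gpu) only ~gpu is left, so gpu = False.
In (gpu | ~ready) only ~ready is left, so ready = False.
Set alarm = True.
  then (~alarm | wind) forces wind = True.
  then (rain | ~wind) forces rain = True.
  then (~alarm | armed | ~open | ready) forces open = False.
  then (cold | open) forces cold = True.
  then (~alarm | fog | ~rain) forces fog = True.
  then (~alarm | ~fog | valve) forces valve = True.
All clauses satisfied.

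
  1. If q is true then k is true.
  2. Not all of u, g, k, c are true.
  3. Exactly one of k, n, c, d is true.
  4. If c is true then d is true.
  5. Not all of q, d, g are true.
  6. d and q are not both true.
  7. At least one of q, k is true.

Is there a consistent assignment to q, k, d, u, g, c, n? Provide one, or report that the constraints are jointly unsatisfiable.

q=F, k=T, d=F, u=F, g=T, c=F, n=F

  (1) q=F ⇒ k: vacuous ✓
  (2) {u, g, k, c}: 2/4 true — not all ✓
  (3) {k, n, c, d}: 1 true — exactly one ✓
  (4) c=F ⇒ d: vacuous ✓
  (5) {q, d, g}: 1/3 true — not all ✓
  (6) d=F, q=F — not both ✓
  (7) {q, k}: 1 true — at least one ✓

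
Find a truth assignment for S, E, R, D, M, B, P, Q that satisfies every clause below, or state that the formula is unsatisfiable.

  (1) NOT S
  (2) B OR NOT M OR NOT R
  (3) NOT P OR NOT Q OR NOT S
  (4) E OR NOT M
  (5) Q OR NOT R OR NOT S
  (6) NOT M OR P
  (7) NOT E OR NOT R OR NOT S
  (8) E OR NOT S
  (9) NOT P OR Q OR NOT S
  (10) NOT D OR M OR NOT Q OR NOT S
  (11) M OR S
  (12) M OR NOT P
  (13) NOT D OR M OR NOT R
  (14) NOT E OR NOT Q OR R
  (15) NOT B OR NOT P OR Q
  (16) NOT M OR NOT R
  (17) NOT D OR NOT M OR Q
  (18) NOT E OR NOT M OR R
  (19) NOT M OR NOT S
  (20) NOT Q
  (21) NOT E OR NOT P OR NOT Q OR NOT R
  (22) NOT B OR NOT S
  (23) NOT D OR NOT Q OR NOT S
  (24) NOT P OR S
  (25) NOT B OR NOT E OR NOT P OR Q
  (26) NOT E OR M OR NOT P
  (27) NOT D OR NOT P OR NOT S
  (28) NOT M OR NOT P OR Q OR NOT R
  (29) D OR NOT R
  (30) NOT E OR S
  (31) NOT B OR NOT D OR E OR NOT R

UNSATISFIABLE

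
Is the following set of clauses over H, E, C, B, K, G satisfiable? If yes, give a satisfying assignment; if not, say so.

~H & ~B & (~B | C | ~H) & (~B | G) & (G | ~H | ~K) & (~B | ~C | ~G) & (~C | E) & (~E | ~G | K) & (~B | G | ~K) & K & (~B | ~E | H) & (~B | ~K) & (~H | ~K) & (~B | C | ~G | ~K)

H: False, E: False, C: False, B: False, K: True, G: True

Unit clause (~H) forces H = False.
Unit clause (~B) forces B = False.
Unit clause (K) forces K = True.
Set E = False.
  then (~C | E) forces C = False.
Set G = True.
All clauses satisfied.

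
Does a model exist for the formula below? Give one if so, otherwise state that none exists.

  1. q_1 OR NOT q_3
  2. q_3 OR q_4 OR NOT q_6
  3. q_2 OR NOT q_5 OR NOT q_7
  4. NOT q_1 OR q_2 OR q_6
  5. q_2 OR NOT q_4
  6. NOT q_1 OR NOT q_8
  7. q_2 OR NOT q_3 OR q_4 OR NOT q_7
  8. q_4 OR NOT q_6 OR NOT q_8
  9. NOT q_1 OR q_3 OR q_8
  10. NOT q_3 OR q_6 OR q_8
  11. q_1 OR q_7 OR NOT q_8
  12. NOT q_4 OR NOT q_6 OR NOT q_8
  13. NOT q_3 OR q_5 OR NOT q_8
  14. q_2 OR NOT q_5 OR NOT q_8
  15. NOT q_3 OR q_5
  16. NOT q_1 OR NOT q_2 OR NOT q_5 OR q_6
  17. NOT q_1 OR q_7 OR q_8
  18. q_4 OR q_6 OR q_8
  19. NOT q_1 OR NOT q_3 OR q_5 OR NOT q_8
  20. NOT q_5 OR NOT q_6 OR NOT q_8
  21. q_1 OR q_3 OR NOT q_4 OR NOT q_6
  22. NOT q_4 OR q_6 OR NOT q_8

Set q_1 = False.
  then (q_1 OR NOT q_3) forces q_3 = False.
Set q_2 = False.
  then (q_2 OR NOT q_4) forces q_4 = False.
  then (q_3 OR q_4 OR NOT q_6) forces q_6 = False.
  then (q_4 OR q_6 OR q_8) forces q_8 = True.
  then (q_1 OR q_7 OR NOT q_8) forces q_7 = True.
  then (q_2 OR NOT q_5 OR NOT q_8) forces q_5 = False.
All clauses satisfied.

q_1=F, q_2=F, q_3=F, q_4=F, q_5=F, q_6=F, q_7=T, q_8=T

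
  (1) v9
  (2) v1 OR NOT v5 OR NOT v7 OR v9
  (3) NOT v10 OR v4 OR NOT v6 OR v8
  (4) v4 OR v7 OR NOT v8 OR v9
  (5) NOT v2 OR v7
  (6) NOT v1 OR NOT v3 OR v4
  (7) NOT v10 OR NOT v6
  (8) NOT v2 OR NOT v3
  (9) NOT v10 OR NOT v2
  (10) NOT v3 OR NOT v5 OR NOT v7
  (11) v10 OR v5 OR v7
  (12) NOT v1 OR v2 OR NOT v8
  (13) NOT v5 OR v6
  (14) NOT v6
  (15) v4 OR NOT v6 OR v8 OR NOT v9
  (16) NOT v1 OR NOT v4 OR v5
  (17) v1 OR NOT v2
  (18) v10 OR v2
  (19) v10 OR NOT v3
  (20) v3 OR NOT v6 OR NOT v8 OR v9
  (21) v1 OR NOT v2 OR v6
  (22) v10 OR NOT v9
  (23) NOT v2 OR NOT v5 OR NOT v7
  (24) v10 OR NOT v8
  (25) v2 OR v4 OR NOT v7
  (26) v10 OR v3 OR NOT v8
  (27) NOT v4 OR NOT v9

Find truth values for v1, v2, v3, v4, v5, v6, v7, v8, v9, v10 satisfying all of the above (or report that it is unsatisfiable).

v1: False; v2: False; v3: True; v4: False; v5: False; v6: False; v7: False; v8: True; v9: True; v10: True

Unit clause (v9) forces v9 = True.
Unit clause (NOT v6) forces v6 = False.
In (v10 OR NOT v9) only v10 is left, so v10 = True.
In (NOT v4 OR NOT v9) only NOT v4 is left, so v4 = False.
In (NOT v10 OR NOT v2) only NOT v2 is left, so v2 = False.
In (NOT v5 OR v6) only NOT v5 is left, so v5 = False.
In (v2 OR v4 OR NOT v7) only NOT v7 is left, so v7 = False.
Set v1 = False.
Set v3 = True.
Set v8 = True.
All clauses satisfied.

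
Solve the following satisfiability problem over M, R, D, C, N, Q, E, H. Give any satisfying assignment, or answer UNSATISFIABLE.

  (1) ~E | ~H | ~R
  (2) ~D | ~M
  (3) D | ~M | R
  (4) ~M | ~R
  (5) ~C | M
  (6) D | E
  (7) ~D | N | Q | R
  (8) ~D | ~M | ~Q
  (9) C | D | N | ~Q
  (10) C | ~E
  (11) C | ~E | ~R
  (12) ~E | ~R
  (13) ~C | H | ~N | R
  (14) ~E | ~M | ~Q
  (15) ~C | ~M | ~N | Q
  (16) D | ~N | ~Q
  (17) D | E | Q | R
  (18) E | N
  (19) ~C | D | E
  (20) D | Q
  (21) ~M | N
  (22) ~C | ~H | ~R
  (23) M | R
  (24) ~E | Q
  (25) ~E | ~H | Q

Set M = False.
  then (~C | M) forces C = False.
  then (C | ~E) forces E = False.
  then (E | N) forces N = True.
  then (M | R) forces R = True.
  then (D | E) forces D = True.
Set Q = False.
Set H = False.
All clauses satisfied.

M: False; R: True; D: True; C: False; N: True; Q: False; E: False; H: False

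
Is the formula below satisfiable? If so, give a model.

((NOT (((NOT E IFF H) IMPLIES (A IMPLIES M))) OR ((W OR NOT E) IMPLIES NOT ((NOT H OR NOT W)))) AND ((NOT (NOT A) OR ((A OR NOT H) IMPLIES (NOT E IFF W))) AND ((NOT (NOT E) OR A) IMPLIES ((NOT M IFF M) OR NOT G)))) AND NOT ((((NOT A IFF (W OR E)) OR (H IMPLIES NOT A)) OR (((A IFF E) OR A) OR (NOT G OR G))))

UNSATISFIABLE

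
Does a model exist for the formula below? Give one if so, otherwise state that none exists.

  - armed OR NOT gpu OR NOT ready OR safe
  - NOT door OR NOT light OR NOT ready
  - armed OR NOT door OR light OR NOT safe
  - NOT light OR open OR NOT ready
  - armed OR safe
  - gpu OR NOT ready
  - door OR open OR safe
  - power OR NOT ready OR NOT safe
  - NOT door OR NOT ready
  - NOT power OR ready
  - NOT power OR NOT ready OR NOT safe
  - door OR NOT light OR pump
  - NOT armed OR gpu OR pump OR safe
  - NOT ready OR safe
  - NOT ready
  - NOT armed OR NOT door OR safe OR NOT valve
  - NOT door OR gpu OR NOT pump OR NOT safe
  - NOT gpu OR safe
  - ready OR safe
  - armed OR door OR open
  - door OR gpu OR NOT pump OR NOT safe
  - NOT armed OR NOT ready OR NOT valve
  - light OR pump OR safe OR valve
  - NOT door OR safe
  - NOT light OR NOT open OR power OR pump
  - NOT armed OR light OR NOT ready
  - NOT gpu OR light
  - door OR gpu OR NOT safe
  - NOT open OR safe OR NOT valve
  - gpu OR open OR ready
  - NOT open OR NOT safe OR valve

Unit clause (NOT ready) forces ready = False.
In (ready OR safe) only safe is left, so safe = True.
In (NOT power OR ready) only NOT power is left, so power = False.
Set valve = False.
  then (NOT open OR NOT safe OR valve) forces open = False.
  then (gpu OR open OR ready) forces gpu = True.
  then (NOT gpu OR light) forces light = True.
Set armed = True.
Set pump = False.
  then (door OR NOT light OR pump) forces door = True.
All clauses satisfied.

valve=F; armed=T; open=F; light=T; safe=T; gpu=T; power=F; ready=F; pump=F; door=T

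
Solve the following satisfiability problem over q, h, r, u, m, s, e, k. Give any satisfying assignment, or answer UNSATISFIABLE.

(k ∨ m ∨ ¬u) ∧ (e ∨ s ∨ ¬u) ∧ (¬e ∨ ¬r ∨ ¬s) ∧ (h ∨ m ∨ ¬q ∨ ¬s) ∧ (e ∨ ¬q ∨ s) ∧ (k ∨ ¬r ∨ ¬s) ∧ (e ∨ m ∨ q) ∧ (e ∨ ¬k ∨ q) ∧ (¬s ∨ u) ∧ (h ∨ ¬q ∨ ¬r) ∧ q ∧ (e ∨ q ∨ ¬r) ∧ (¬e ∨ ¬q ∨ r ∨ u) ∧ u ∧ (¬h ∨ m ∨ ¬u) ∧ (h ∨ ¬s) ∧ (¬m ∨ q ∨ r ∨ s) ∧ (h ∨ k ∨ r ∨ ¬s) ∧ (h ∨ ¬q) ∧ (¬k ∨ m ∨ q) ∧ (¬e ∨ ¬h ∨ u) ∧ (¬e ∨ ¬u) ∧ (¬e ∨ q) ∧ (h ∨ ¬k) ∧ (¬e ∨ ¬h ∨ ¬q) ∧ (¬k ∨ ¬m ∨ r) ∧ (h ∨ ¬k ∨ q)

Unit clause (q) forces q = True.
Unit clause (u) forces u = True.
In (h ∨ ¬q) only h is left, so h = True.
In (¬e ∨ ¬u) only ¬e is left, so e = False.
In (e ∨ s ∨ ¬u) only s is left, so s = True.
In (¬h ∨ m ∨ ¬u) only m is left, so m = True.
Set r = False.
  then (¬k ∨ ¬m ∨ r) forces k = False.
All clauses satisfied.

q = True; h = True; r = False; u = True; m = True; s = True; e = False; k = False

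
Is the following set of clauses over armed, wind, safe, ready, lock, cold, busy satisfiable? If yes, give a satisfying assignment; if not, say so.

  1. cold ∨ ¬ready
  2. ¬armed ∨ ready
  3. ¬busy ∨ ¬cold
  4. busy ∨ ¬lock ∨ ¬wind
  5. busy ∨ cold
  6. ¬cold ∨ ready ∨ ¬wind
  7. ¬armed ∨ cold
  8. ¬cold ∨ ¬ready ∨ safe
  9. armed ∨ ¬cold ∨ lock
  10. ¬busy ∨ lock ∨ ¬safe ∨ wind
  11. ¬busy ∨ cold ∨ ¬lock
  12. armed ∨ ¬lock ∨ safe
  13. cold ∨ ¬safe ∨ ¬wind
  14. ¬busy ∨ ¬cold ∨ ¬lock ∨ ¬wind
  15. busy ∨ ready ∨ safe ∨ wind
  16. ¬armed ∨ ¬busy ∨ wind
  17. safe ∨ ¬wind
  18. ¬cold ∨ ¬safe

armed = False, wind = False, safe = False, ready = False, lock = False, cold = False, busy = True

Try armed = True:
  (¬armed ∨ ready) forces ready = True.
  (cold ∨ ¬ready) forces cold = True.
  (¬busy ∨ ¬cold) forces busy = False.
  (¬cold ∨ ¬ready ∨ safe) forces safe = True.
  clause (¬cold ∨ ¬safe) is falsified — backtrack.
So armed = False.
Try wind = True:
  (safe ∨ ¬wind) forces safe = True.
  (cold ∨ ¬safe ∨ ¬wind) forces cold = True.
  clause (¬cold ∨ ¬safe) is falsified — backtrack.
So wind = False.
Set safe = False.
  then (armed ∨ ¬lock ∨ safe) forces lock = False.
  then (armed ∨ ¬cold ∨ lock) forces cold = False.
  then (cold ∨ ¬ready) forces ready = False.
  then (busy ∨ cold) forces busy = True.
All clauses satisfied.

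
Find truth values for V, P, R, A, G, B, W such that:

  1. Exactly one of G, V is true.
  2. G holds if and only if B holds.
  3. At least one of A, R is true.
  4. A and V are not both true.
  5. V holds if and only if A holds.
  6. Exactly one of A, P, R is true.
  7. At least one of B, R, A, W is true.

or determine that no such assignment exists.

V = False, P = False, R = True, A = False, G = True, B = True, W = True

  (1) {G, V}: 1 true — exactly one ✓
  (2) G=T, B=T — same ✓
  (3) {A, R}: 1 true — at least one ✓
  (4) A=F, V=F — not both ✓
  (5) V=F, A=F — same ✓
  (6) {A, P, R}: 1 true — exactly one ✓
  (7) {B, R, A, W}: 3 true — at least one ✓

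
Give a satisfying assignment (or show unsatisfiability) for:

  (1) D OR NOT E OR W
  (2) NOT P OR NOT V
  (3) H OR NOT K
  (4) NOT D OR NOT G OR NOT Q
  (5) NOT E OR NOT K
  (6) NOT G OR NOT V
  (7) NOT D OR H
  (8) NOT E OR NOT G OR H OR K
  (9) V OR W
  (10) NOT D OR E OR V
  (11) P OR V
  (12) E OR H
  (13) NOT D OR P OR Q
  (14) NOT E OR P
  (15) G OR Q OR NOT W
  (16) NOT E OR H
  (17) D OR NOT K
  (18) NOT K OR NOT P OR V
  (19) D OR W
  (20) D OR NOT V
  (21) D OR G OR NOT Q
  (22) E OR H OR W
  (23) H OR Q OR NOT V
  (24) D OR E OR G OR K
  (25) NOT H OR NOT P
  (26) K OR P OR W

Q = True, E = False, H = True, P = False, D = True, V = True, G = False, K = True, W = True

Set Q = True.
Set E = False.
  then (E OR H) forces H = True.
  then (NOT H OR NOT P) forces P = False.
  then (P OR V) forces V = True.
  then (D OR NOT V) forces D = True.
  then (NOT D OR NOT G OR NOT Q) forces G = False.
Set K = True.
Set W = True.
All clauses satisfied.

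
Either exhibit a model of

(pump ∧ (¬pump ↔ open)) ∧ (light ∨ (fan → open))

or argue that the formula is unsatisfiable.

open = False, pump = True, light = True, fan = False

  pump ∧ (¬pump ↔ open) = True
    ¬pump ↔ open = True
      ¬pump = False
  light ∨ (fan → open) = True
    fan → open = True
Both conjuncts True, so the formula holds.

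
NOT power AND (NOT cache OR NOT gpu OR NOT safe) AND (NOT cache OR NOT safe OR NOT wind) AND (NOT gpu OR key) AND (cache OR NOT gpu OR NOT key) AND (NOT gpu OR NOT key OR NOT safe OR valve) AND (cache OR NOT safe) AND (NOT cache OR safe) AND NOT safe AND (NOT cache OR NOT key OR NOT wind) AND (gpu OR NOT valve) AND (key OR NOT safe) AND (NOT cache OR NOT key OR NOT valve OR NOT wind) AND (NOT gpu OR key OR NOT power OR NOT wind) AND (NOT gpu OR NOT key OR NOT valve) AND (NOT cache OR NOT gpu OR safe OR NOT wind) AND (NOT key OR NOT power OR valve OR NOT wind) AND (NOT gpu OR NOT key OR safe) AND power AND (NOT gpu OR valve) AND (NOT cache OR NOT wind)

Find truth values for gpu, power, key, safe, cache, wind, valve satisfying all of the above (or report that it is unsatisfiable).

Case power = True:
  Clause (NOT power) is falsified — contradiction.
Case power = False:
  Clause (power) is falsified — contradiction.
Both cases fail, so the formula is unsatisfiable.

UNSATISFIABLE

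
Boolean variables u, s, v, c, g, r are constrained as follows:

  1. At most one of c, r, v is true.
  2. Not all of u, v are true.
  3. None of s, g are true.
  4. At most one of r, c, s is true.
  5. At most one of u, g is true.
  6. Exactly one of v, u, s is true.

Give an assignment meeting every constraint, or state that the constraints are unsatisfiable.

u: True; s: False; v: False; c: True; g: False; r: False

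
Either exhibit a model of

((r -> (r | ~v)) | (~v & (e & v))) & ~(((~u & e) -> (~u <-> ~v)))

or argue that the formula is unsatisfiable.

u: False, v: True, e: True, r: False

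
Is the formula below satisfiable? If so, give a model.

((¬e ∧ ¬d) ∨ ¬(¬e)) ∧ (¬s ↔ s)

The conjunct ¬s ↔ s is unsatisfiable on its own:
  s=F: evaluates to False.
  s=T: evaluates to False.
So the whole conjunction is unsatisfiable.

Unsatisfiable — no assignment works.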